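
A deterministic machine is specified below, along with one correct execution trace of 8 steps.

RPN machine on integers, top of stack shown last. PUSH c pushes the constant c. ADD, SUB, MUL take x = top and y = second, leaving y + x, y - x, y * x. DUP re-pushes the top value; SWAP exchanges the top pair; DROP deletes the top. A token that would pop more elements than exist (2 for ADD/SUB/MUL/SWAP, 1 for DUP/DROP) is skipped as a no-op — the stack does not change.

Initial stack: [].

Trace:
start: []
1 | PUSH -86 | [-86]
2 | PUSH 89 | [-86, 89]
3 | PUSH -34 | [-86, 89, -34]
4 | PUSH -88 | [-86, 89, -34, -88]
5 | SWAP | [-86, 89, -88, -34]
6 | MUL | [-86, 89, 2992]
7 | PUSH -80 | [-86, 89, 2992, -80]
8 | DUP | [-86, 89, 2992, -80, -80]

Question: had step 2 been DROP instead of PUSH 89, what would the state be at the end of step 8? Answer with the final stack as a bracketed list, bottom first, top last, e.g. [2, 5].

[2992, -80, -80]

(re-executing from step 2 with the substitution; state before step 2: [-86])
2 | DROP | []
3 | PUSH -34 | [-34]
4 | PUSH -88 | [-34, -88]
5 | SWAP | [-88, -34]
6 | MUL | [2992]
7 | PUSH -80 | [2992, -80]
8 | DUP | [2992, -80, -80]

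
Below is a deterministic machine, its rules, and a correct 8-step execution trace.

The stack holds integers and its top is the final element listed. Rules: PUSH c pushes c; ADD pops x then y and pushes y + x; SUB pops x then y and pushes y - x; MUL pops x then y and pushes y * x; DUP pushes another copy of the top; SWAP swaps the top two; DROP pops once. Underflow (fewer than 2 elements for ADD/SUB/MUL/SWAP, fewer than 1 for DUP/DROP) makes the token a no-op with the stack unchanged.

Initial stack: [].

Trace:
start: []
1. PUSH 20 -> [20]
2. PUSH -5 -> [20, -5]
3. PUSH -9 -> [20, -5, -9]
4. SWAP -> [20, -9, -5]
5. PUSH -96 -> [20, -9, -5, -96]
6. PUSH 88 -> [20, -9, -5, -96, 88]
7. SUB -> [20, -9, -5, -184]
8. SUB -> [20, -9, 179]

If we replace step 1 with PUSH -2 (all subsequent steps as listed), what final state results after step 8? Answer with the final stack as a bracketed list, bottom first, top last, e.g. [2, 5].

(re-executing from step 1 with the substitution; state before step 1: [])
1. PUSH -2 -> [-2]
2. PUSH -5 -> [-2, -5]
3. PUSH -9 -> [-2, -5, -9]
4. SWAP -> [-2, -9, -5]
5. PUSH -96 -> [-2, -9, -5, -96]
6. PUSH 88 -> [-2, -9, -5, -96, 88]
7. SUB -> [-2, -9, -5, -184]
8. SUB -> [-2, -9, 179]

[-2, -9, 179]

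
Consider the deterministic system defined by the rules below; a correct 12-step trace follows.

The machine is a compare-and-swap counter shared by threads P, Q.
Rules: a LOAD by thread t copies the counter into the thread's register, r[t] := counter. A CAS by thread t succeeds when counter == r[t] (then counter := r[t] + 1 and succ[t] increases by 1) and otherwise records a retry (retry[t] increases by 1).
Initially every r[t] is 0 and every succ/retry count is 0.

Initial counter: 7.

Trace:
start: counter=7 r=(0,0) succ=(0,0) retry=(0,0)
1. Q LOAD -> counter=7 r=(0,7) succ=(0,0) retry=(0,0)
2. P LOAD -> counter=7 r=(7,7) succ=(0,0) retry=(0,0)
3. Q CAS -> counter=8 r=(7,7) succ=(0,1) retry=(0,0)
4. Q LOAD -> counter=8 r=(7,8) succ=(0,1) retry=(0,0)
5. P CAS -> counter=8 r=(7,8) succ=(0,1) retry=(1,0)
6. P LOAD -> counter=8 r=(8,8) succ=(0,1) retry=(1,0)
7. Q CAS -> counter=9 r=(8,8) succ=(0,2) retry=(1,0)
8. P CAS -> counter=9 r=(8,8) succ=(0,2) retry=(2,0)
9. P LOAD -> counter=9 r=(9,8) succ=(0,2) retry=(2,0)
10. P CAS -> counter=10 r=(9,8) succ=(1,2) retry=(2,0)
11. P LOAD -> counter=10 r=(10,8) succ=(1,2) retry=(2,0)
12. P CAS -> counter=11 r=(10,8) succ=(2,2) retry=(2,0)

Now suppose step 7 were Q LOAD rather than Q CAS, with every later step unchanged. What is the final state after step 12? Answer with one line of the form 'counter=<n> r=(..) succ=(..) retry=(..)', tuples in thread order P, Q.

(re-executing from step 7 with the substitution; state before step 7: counter=8 r=(8,8) succ=(0,1) retry=(1,0))
7. Q LOAD -> counter=8 r=(8,8) succ=(0,1) retry=(1,0)
8. P CAS -> counter=9 r=(8,8) succ=(1,1) retry=(1,0)
9. P LOAD -> counter=9 r=(9,8) succ=(1,1) retry=(1,0)
10. P CAS -> counter=10 r=(9,8) succ=(2,1) retry=(1,0)
11. P LOAD -> counter=10 r=(10,8) succ=(2,1) retry=(1,0)
12. P CAS -> counter=11 r=(10,8) succ=(3,1) retry=(1,0)

counter=11 r=(10,8) succ=(3,1) retry=(1,0)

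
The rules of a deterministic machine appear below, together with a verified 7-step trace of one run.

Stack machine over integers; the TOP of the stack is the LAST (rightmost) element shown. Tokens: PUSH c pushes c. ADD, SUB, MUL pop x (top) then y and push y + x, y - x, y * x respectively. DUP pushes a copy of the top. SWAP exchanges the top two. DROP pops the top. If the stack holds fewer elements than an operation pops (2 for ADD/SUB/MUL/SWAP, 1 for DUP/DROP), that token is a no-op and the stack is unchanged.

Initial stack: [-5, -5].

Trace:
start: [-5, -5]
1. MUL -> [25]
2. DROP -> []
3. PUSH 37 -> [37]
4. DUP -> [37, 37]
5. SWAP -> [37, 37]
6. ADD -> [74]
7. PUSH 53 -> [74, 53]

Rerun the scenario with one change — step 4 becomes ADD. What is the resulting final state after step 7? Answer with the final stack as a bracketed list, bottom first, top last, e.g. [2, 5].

(re-executing from step 4 with the substitution; state before step 4: [37])
4. ADD -> [37]
5. SWAP -> [37]
6. ADD -> [37]
7. PUSH 53 -> [37, 53]

[37, 53]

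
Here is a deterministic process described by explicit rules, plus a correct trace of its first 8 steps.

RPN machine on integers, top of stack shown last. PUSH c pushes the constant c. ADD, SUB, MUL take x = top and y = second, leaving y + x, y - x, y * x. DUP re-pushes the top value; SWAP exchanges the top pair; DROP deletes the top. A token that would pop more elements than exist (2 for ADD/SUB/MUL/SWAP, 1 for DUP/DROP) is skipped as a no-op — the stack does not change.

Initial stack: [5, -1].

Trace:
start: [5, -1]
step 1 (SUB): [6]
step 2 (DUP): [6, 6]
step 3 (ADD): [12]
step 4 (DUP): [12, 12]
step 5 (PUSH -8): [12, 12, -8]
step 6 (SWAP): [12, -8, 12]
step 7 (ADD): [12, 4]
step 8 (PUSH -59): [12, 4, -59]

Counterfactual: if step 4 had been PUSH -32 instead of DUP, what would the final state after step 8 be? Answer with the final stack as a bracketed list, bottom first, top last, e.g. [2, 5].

(re-executing from step 4 with the substitution; state before step 4: [12])
step 4 (PUSH -32): [12, -32]
step 5 (PUSH -8): [12, -32, -8]
step 6 (SWAP): [12, -8, -32]
step 7 (ADD): [12, -40]
step 8 (PUSH -59): [12, -40, -59]

[12, -40, -59]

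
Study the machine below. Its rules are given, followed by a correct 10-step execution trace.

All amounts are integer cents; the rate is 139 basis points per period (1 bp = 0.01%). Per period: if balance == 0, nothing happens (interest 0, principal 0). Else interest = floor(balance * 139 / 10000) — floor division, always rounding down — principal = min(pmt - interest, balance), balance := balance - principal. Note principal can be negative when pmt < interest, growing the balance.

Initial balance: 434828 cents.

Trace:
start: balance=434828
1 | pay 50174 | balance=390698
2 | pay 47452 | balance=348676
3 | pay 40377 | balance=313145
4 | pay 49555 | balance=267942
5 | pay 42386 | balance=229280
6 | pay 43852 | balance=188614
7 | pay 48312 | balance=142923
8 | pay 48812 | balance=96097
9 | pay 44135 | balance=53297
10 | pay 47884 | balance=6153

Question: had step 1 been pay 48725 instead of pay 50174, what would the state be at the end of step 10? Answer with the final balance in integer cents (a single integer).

7796

(re-executing from step 1 with the substitution; state before step 1: balance=434828)
1 | pay 48725 | balance=392147
2 | pay 47452 | balance=350145
3 | pay 40377 | balance=314635
4 | pay 49555 | balance=269453
5 | pay 42386 | balance=230812
6 | pay 43852 | balance=190168
7 | pay 48312 | balance=144499
8 | pay 48812 | balance=97695
9 | pay 44135 | balance=54917
10 | pay 47884 | balance=7796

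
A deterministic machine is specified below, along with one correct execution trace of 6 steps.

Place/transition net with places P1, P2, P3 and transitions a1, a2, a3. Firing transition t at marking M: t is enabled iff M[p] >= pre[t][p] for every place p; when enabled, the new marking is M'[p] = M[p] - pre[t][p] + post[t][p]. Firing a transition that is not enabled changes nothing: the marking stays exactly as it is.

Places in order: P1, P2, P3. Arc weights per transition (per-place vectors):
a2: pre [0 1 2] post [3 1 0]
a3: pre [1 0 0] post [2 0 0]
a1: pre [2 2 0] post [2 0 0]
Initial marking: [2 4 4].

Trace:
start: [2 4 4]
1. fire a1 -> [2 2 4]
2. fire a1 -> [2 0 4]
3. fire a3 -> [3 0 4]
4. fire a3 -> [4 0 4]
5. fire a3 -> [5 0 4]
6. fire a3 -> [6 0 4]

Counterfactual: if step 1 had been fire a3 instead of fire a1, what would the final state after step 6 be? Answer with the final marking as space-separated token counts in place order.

(re-executing from step 1 with the substitution; state before step 1: [2 4 4])
1. fire a3 -> [3 4 4]
2. fire a1 -> [3 2 4]
3. fire a3 -> [4 2 4]
4. fire a3 -> [5 2 4]
5. fire a3 -> [6 2 4]
6. fire a3 -> [7 2 4]

7 2 4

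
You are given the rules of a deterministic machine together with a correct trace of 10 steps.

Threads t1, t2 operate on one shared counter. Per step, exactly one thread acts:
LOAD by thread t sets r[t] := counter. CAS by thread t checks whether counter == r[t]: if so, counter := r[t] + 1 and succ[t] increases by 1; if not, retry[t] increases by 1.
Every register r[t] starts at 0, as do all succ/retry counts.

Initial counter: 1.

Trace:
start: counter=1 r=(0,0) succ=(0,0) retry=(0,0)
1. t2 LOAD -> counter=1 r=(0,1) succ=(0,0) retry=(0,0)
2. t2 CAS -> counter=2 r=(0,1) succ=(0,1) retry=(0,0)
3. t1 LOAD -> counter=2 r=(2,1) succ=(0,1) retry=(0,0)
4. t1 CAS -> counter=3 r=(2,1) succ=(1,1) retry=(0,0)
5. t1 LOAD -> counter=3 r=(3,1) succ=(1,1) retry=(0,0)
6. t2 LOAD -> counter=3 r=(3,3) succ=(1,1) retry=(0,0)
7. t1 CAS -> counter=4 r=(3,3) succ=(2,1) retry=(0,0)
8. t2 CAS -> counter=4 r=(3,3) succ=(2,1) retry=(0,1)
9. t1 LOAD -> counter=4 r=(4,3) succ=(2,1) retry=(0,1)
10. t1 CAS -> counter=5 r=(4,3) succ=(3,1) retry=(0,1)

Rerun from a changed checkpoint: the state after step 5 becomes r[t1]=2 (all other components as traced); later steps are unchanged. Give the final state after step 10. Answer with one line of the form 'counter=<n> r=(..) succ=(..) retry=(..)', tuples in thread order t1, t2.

state after step 5 := counter=3 r=(2,1) succ=(1,1) retry=(0,0)
6. t2 LOAD -> counter=3 r=(2,3) succ=(1,1) retry=(0,0)
7. t1 CAS -> counter=3 r=(2,3) succ=(1,1) retry=(1,0)
8. t2 CAS -> counter=4 r=(2,3) succ=(1,2) retry=(1,0)
9. t1 LOAD -> counter=4 r=(4,3) succ=(1,2) retry=(1,0)
10. t1 CAS -> counter=5 r=(4,3) succ=(2,2) retry=(1,0)

counter=5 r=(4,3) succ=(2,2) retry=(1,0)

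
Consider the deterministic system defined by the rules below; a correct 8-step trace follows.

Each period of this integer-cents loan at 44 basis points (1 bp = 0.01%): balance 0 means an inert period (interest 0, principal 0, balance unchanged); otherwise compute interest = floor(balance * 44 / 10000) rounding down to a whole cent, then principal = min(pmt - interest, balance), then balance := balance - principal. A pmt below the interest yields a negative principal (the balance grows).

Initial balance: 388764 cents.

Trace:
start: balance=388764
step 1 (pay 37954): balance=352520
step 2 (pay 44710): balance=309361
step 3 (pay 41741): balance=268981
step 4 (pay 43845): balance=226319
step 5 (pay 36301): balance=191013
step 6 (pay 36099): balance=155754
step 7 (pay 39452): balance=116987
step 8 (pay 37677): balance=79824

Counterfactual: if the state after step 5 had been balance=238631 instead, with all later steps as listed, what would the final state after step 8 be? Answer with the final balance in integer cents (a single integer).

128073

state after step 5 := balance=238631
step 6 (pay 36099): balance=203581
step 7 (pay 39452): balance=165024
step 8 (pay 37677): balance=128073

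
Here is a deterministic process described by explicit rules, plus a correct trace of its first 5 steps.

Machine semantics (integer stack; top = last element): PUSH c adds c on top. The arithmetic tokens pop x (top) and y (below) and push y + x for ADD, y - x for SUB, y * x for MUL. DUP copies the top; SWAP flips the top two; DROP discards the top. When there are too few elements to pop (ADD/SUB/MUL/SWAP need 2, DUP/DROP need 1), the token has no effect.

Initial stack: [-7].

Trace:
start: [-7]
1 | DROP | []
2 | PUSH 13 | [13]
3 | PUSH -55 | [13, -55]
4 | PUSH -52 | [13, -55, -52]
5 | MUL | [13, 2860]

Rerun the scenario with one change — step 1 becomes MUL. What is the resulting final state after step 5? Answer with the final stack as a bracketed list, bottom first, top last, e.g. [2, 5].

(re-executing from step 1 with the substitution; state before step 1: [-7])
1 | MUL | [-7]
2 | PUSH 13 | [-7, 13]
3 | PUSH -55 | [-7, 13, -55]
4 | PUSH -52 | [-7, 13, -55, -52]
5 | MUL | [-7, 13, 2860]

[-7, 13, 2860]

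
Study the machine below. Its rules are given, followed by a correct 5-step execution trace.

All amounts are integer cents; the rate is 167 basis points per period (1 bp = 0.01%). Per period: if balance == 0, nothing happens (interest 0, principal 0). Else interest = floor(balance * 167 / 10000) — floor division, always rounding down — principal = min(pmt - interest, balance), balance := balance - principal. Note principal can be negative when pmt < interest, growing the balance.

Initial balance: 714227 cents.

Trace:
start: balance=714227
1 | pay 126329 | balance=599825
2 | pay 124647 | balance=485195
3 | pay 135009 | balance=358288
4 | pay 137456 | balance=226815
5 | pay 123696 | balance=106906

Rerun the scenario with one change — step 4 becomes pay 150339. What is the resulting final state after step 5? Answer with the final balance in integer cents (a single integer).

(re-executing from step 4 with the substitution; state before step 4: balance=358288)
4 | pay 150339 | balance=213932
5 | pay 123696 | balance=93808

93808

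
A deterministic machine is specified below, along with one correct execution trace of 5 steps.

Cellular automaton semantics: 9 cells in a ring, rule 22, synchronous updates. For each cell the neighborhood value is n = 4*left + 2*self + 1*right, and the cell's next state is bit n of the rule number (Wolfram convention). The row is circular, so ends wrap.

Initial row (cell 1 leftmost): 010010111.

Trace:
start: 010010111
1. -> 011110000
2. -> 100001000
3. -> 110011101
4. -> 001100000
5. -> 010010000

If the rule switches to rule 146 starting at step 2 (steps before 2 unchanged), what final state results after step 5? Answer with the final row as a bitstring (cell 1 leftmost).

(re-executing steps 2..5 under rule 146; state before step 2: 011110000)
2. -> 101101000
3. -> 000000101
4. -> 100001000
5. -> 010010101

010010101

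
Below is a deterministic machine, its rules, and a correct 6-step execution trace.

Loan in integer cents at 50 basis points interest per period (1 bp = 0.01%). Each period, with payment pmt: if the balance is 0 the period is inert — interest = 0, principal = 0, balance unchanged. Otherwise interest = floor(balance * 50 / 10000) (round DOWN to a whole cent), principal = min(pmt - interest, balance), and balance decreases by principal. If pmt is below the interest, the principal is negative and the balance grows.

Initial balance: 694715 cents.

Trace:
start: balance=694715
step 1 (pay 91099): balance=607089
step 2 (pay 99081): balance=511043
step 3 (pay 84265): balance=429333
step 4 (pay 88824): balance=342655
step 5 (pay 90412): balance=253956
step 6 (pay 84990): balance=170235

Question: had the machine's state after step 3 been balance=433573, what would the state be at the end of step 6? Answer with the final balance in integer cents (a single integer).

state after step 3 := balance=433573
step 4 (pay 88824): balance=346916
step 5 (pay 90412): balance=258238
step 6 (pay 84990): balance=174539

174539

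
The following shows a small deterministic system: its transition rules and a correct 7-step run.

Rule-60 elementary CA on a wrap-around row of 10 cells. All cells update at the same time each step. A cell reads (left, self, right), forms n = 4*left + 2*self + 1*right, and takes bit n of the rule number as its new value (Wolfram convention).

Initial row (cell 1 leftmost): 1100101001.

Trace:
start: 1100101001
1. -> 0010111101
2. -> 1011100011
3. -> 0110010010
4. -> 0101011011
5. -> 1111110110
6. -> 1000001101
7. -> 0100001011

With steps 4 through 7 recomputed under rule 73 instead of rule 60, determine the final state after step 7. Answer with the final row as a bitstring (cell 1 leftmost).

0110001100

(re-executing steps 4..7 under rule 73; state before step 4: 0110010010)
4. -> 0110000000
5. -> 0110111111
6. -> 0110100001
7. -> 0110001100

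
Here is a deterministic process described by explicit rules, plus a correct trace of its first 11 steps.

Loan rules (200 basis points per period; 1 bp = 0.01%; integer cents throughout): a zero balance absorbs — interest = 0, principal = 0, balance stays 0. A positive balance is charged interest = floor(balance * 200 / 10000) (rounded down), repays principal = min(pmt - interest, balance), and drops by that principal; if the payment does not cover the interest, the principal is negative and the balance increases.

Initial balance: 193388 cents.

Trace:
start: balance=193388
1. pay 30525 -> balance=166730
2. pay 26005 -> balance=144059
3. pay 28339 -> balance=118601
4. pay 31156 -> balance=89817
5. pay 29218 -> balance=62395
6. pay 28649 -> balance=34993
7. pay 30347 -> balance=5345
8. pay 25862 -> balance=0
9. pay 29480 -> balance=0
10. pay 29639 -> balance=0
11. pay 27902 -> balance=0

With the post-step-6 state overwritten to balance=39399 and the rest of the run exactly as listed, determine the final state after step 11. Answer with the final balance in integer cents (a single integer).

0

state after step 6 := balance=39399
7. pay 30347 -> balance=9839
8. pay 25862 -> balance=0
9. pay 29480 -> balance=0
10. pay 29639 -> balance=0
11. pay 27902 -> balance=0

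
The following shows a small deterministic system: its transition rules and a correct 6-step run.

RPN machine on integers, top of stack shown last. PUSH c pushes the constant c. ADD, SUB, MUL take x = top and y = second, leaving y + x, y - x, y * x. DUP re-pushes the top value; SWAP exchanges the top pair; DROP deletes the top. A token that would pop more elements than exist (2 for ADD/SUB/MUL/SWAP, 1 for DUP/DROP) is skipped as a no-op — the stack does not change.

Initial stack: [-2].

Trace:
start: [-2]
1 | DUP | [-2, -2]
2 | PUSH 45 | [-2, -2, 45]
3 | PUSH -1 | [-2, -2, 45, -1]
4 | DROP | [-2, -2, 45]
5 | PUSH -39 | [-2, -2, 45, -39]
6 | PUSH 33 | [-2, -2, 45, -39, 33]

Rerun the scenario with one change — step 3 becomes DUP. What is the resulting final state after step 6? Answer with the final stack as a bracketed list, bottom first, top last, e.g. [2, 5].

[-2, -2, 45, -39, 33]

(re-executing from step 3 with the substitution; state before step 3: [-2, -2, 45])
3 | DUP | [-2, -2, 45, 45]
4 | DROP | [-2, -2, 45]
5 | PUSH -39 | [-2, -2, 45, -39]
6 | PUSH 33 | [-2, -2, 45, -39, 33]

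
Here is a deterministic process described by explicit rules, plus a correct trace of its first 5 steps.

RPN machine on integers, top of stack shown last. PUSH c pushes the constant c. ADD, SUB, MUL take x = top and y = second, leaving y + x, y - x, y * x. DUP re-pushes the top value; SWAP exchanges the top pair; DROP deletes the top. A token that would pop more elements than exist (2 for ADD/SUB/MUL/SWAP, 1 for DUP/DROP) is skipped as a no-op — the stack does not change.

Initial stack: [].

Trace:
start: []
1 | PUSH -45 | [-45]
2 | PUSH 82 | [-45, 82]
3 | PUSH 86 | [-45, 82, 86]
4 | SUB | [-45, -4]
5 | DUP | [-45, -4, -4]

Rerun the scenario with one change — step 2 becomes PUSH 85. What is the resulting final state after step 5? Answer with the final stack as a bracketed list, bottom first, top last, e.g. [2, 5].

[-45, -1, -1]

(re-executing from step 2 with the substitution; state before step 2: [-45])
2 | PUSH 85 | [-45, 85]
3 | PUSH 86 | [-45, 85, 86]
4 | SUB | [-45, -1]
5 | DUP | [-45, -1, -1]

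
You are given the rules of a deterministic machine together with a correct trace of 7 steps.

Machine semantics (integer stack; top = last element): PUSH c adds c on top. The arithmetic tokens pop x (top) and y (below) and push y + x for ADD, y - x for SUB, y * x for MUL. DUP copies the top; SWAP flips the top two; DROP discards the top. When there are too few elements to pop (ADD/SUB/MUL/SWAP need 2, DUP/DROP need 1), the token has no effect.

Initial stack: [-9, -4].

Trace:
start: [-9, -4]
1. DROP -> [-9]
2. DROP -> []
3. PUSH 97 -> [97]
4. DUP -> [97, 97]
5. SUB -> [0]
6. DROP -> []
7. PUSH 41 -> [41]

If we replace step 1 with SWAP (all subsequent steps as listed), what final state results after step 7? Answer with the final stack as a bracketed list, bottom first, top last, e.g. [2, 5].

[-4, 41]

(re-executing from step 1 with the substitution; state before step 1: [-9, -4])
1. SWAP -> [-4, -9]
2. DROP -> [-4]
3. PUSH 97 -> [-4, 97]
4. DUP -> [-4, 97, 97]
5. SUB -> [-4, 0]
6. DROP -> [-4]
7. PUSH 41 -> [-4, 41]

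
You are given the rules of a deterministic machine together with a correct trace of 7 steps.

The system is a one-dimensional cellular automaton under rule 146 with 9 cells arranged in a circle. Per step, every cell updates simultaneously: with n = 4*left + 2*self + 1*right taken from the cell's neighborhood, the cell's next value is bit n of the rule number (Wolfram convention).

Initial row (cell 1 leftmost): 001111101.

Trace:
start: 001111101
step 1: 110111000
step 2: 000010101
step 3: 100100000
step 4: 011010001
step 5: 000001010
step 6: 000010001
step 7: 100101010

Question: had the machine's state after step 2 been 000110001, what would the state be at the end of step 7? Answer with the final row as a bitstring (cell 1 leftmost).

100000010

state after step 2 := 000110001
step 3: 101001010
step 4: 000110000
step 5: 001001000
step 6: 010110100
step 7: 100000010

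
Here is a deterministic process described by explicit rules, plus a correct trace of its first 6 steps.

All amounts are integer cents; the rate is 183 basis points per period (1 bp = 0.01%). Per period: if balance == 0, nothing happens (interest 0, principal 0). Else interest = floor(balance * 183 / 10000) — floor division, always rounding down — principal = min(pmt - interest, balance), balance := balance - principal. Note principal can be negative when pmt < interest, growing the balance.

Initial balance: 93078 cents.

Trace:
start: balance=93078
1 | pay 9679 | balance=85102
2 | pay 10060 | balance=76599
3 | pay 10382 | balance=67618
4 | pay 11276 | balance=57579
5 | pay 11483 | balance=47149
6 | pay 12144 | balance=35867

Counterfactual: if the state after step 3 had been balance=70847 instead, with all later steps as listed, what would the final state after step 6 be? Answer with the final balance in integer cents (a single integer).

39277

state after step 3 := balance=70847
4 | pay 11276 | balance=60867
5 | pay 11483 | balance=50497
6 | pay 12144 | balance=39277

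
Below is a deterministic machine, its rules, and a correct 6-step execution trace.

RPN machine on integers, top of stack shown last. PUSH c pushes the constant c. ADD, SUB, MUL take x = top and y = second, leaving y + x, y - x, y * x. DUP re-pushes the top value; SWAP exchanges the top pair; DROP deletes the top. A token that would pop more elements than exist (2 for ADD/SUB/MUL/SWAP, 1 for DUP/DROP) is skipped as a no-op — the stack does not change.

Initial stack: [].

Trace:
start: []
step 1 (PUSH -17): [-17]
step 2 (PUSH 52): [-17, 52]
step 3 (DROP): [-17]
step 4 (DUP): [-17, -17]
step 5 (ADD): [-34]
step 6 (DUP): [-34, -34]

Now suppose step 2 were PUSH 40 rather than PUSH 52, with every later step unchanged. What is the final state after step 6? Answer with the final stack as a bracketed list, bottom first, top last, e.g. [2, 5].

(re-executing from step 2 with the substitution; state before step 2: [-17])
step 2 (PUSH 40): [-17, 40]
step 3 (DROP): [-17]
step 4 (DUP): [-17, -17]
step 5 (ADD): [-34]
step 6 (DUP): [-34, -34]

[-34, -34]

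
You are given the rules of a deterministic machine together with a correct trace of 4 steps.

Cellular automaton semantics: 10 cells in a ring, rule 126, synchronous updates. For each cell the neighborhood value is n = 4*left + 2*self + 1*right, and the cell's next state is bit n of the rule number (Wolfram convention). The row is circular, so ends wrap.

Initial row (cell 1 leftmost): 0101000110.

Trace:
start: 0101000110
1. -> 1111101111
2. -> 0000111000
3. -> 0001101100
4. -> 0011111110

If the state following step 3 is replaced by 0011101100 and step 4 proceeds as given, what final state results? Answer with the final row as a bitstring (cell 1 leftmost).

state after step 3 := 0011101100
4. -> 0110111110

0110111110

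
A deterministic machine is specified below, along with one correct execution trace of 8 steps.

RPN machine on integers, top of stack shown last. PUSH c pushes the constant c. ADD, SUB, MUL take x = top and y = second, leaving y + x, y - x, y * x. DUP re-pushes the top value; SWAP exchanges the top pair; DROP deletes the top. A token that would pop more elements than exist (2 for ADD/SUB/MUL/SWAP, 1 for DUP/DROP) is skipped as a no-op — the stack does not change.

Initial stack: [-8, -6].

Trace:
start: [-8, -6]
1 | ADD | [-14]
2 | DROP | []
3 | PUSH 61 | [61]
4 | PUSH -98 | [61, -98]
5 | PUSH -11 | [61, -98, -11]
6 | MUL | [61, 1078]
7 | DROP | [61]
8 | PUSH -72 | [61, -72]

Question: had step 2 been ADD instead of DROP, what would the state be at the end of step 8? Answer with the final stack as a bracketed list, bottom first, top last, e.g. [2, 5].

(re-executing from step 2 with the substitution; state before step 2: [-14])
2 | ADD | [-14]
3 | PUSH 61 | [-14, 61]
4 | PUSH -98 | [-14, 61, -98]
5 | PUSH -11 | [-14, 61, -98, -11]
6 | MUL | [-14, 61, 1078]
7 | DROP | [-14, 61]
8 | PUSH -72 | [-14, 61, -72]

[-14, 61, -72]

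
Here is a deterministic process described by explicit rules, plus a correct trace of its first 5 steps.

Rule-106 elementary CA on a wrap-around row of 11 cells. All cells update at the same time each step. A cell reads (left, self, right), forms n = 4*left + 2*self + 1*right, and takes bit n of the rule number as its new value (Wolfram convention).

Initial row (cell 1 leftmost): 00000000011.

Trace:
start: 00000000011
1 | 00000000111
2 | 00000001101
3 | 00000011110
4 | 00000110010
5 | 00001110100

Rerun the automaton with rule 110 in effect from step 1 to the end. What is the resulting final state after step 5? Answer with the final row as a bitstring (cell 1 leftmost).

(re-executing steps 1..5 under rule 110; state before step 1: 00000000011)
1 | 00000000111
2 | 00000001101
3 | 00000011111
4 | 00000110001
5 | 00001110011

00001110011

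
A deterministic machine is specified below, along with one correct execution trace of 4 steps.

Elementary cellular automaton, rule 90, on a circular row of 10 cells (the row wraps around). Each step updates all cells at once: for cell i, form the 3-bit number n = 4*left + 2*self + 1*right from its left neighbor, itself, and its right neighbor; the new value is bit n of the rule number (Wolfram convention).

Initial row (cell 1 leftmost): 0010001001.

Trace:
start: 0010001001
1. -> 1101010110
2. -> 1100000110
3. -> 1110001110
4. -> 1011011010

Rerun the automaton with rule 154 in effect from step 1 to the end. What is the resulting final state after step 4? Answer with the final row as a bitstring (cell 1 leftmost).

0010010010

(re-executing steps 1..4 under rule 154; state before step 1: 0010001001)
1. -> 1101010110
2. -> 1000000100
3. -> 0100001011
4. -> 0010010010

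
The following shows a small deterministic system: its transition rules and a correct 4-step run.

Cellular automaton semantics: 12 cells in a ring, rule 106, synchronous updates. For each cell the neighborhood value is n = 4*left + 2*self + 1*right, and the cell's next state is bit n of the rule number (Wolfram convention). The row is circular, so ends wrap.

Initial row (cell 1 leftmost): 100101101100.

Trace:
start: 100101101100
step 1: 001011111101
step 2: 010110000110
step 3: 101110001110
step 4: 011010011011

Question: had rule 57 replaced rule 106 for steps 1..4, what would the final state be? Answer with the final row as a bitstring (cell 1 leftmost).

010011010101

(re-executing steps 1..4 under rule 57; state before step 1: 100101101100)
step 1: 010011011010
step 2: 001010110101
step 3: 100101101010
step 4: 010011010101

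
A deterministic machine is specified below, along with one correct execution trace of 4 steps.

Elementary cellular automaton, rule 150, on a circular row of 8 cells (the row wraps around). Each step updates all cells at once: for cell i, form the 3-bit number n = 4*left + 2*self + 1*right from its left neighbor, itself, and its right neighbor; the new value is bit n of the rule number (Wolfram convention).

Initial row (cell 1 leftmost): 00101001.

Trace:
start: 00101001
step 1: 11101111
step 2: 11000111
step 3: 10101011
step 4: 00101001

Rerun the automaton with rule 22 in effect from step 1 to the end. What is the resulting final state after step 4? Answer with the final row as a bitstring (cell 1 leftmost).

00000000

(re-executing steps 1..4 under rule 22; state before step 1: 00101001)
step 1: 11101111
step 2: 00000000
step 3: 00000000
step 4: 00000000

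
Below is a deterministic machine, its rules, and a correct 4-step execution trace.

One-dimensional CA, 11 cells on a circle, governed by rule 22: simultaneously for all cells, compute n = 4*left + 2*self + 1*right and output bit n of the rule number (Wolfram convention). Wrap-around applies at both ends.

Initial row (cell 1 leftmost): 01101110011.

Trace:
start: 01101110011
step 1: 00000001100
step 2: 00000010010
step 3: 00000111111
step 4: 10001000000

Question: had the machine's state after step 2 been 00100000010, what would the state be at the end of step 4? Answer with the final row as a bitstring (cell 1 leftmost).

00001001000

state after step 2 := 00100000010
step 3: 01110000111
step 4: 00001001000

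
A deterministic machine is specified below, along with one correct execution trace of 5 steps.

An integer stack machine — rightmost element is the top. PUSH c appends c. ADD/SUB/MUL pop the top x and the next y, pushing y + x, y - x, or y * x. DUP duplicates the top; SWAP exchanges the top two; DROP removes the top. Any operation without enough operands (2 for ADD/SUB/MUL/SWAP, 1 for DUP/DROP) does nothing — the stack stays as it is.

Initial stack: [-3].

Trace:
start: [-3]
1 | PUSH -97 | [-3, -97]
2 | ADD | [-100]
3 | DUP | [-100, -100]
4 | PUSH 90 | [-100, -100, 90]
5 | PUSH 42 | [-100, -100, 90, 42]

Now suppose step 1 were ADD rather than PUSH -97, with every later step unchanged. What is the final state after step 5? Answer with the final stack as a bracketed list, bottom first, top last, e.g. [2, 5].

(re-executing from step 1 with the substitution; state before step 1: [-3])
1 | ADD | [-3]
2 | ADD | [-3]
3 | DUP | [-3, -3]
4 | PUSH 90 | [-3, -3, 90]
5 | PUSH 42 | [-3, -3, 90, 42]

[-3, -3, 90, 42]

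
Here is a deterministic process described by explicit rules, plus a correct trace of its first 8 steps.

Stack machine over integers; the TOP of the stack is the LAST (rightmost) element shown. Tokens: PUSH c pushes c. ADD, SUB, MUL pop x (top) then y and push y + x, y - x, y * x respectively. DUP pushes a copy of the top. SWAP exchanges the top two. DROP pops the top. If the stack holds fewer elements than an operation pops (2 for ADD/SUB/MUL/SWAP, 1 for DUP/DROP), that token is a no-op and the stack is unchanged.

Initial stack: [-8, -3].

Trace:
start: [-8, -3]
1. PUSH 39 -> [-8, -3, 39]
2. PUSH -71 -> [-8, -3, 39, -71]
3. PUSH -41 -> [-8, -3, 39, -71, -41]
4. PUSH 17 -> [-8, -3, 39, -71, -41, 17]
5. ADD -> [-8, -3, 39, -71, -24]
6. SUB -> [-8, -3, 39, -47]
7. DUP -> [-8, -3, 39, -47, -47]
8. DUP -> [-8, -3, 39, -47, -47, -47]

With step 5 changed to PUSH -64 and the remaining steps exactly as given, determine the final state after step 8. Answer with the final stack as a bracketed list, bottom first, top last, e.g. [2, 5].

(re-executing from step 5 with the substitution; state before step 5: [-8, -3, 39, -71, -41, 17])
5. PUSH -64 -> [-8, -3, 39, -71, -41, 17, -64]
6. SUB -> [-8, -3, 39, -71, -41, 81]
7. DUP -> [-8, -3, 39, -71, -41, 81, 81]
8. DUP -> [-8, -3, 39, -71, -41, 81, 81, 81]

[-8, -3, 39, -71, -41, 81, 81, 81]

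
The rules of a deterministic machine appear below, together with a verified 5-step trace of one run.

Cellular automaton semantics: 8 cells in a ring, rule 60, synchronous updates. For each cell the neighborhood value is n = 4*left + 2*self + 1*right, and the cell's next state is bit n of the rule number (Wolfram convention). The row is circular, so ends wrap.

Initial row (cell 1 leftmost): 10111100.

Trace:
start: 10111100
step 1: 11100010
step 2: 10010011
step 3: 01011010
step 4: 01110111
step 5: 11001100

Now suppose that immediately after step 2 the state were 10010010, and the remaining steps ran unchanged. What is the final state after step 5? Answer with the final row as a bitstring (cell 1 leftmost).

00101101

state after step 2 := 10010010
step 3: 11011011
step 4: 00110110
step 5: 00101101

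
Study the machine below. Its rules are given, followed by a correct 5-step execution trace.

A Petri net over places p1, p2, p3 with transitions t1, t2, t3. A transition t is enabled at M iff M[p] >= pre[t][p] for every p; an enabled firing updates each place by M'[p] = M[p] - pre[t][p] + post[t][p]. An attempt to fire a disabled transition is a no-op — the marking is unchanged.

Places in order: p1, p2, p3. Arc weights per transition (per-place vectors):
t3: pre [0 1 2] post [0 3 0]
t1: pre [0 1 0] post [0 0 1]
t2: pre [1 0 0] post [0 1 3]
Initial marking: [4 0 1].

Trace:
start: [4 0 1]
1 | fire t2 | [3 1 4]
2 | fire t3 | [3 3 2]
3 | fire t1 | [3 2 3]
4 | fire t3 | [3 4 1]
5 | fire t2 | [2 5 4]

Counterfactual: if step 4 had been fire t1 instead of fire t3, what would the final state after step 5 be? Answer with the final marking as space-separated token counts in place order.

(re-executing from step 4 with the substitution; state before step 4: [3 2 3])
4 | fire t1 | [3 1 4]
5 | fire t2 | [2 2 7]

2 2 7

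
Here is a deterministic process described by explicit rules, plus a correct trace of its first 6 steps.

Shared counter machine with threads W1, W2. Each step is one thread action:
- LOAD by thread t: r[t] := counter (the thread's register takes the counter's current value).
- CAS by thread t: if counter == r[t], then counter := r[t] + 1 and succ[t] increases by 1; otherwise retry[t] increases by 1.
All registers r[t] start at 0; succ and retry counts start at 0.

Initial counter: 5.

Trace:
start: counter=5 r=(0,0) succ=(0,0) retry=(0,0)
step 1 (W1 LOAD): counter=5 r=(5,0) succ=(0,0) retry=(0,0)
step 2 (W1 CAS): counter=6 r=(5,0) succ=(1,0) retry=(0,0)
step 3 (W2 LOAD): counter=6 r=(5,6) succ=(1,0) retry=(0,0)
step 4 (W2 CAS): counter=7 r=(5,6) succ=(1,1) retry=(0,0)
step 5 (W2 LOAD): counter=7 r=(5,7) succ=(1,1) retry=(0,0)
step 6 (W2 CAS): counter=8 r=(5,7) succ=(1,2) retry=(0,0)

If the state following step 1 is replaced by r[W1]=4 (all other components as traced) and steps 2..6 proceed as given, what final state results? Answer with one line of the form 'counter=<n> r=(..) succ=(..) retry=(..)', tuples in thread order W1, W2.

counter=7 r=(4,6) succ=(0,2) retry=(1,0)

state after step 1 := counter=5 r=(4,0) succ=(0,0) retry=(0,0)
step 2 (W1 CAS): counter=5 r=(4,0) succ=(0,0) retry=(1,0)
step 3 (W2 LOAD): counter=5 r=(4,5) succ=(0,0) retry=(1,0)
step 4 (W2 CAS): counter=6 r=(4,5) succ=(0,1) retry=(1,0)
step 5 (W2 LOAD): counter=6 r=(4,6) succ=(0,1) retry=(1,0)
step 6 (W2 CAS): counter=7 r=(4,6) succ=(0,2) retry=(1,0)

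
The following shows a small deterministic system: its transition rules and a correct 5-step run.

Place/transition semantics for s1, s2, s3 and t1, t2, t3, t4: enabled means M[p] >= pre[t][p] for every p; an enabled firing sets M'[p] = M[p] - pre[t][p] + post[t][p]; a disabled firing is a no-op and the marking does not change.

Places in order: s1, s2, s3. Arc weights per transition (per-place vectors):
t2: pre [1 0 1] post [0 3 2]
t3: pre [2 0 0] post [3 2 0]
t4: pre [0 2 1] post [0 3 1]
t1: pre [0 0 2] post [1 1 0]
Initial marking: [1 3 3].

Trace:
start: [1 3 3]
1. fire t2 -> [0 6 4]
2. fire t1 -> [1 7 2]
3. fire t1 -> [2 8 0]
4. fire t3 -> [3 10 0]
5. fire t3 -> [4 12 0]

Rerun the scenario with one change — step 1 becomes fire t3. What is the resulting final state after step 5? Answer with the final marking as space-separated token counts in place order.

(re-executing from step 1 with the substitution; state before step 1: [1 3 3])
1. fire t3 -> [1 3 3]
2. fire t1 -> [2 4 1]
3. fire t1 -> [2 4 1]
4. fire t3 -> [3 6 1]
5. fire t3 -> [4 8 1]

4 8 1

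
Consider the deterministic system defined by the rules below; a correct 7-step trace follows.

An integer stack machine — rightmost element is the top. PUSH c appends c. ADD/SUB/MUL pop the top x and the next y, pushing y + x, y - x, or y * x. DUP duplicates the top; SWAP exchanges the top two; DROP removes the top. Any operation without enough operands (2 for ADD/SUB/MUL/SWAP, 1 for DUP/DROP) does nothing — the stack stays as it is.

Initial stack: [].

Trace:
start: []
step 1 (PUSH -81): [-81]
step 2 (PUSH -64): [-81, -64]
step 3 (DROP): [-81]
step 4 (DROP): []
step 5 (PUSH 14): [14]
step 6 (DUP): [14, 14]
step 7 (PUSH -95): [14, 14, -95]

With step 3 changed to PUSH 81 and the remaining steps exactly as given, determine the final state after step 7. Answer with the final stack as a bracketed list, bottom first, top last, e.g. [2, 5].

(re-executing from step 3 with the substitution; state before step 3: [-81, -64])
step 3 (PUSH 81): [-81, -64, 81]
step 4 (DROP): [-81, -64]
step 5 (PUSH 14): [-81, -64, 14]
step 6 (DUP): [-81, -64, 14, 14]
step 7 (PUSH -95): [-81, -64, 14, 14, -95]

[-81, -64, 14, 14, -95]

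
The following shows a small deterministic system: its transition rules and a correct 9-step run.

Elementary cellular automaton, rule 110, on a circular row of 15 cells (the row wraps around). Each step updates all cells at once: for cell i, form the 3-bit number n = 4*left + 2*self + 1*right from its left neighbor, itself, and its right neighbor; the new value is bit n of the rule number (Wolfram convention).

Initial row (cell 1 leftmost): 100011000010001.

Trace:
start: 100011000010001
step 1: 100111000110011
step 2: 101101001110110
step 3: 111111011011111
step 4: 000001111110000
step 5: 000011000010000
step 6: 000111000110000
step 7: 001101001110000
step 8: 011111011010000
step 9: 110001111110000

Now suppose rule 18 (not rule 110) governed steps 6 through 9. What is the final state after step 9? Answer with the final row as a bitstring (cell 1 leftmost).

101000001000001

(re-executing steps 6..9 under rule 18; state before step 6: 000011000010000)
step 6: 000100100101000
step 7: 001011011000100
step 8: 010000000101010
step 9: 101000001000001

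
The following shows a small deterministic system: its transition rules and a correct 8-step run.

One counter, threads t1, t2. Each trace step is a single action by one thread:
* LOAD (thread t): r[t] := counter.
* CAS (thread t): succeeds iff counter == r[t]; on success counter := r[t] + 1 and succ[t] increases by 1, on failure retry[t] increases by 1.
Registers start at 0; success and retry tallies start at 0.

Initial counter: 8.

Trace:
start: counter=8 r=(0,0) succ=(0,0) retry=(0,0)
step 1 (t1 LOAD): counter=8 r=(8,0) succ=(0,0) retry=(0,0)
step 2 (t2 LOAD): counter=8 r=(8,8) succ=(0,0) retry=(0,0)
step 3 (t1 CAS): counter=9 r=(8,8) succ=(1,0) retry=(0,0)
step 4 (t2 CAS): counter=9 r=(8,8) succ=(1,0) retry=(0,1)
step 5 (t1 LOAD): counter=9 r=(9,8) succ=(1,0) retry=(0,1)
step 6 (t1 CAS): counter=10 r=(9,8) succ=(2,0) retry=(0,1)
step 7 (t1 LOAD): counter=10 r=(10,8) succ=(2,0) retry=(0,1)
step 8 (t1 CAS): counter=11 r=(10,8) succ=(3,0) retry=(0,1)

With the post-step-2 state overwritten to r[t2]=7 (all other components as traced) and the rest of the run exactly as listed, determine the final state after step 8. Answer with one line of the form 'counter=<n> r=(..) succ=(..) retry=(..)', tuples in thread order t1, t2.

counter=11 r=(10,7) succ=(3,0) retry=(0,1)

state after step 2 := counter=8 r=(8,7) succ=(0,0) retry=(0,0)
step 3 (t1 CAS): counter=9 r=(8,7) succ=(1,0) retry=(0,0)
step 4 (t2 CAS): counter=9 r=(8,7) succ=(1,0) retry=(0,1)
step 5 (t1 LOAD): counter=9 r=(9,7) succ=(1,0) retry=(0,1)
step 6 (t1 CAS): counter=10 r=(9,7) succ=(2,0) retry=(0,1)
step 7 (t1 LOAD): counter=10 r=(10,7) succ=(2,0) retry=(0,1)
step 8 (t1 CAS): counter=11 r=(10,7) succ=(3,0) retry=(0,1)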